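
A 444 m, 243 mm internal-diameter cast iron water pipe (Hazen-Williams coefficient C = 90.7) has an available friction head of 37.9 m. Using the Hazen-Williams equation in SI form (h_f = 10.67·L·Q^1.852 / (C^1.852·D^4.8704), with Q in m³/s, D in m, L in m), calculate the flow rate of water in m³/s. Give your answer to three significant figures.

Q ≈ 0.162 m³/s

Rearranging: Q = [h_f·C^1.852·D^4.8704 / (10.67·L)]^(1/1.852)
Q = [37.9·90.7^1.852·0.243^4.8704 / (10.67·444)]^0.540 = 0.1620 m³/s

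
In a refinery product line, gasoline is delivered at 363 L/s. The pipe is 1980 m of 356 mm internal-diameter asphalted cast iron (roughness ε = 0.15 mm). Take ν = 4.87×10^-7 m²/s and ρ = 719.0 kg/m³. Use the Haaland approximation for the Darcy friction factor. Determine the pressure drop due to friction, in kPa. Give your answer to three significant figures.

Δp ≈ 433 kPa

V = 4Q/(πD²) = 4·0.363/(π·0.356²) = 3.647 m/s
Re = VD/ν = 3.647·0.356/4.87×10^-7 = 2.67×10^6 → turbulent
ε/D = 0.15/356 = 4.21×10^-4
Haaland: f = 0.01630
h_f = f(L/D)V²/(2g) = 0.01630·(1980/0.356)·3.647²/(2·9.81) = 61.46 m
Δp = ρg·h_f = 719.0·9.81·61.46 = 433.5 kPa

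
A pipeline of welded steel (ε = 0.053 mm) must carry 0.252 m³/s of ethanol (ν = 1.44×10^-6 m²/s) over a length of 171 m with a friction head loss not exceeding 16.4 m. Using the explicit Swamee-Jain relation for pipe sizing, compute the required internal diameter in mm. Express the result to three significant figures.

D ≈ 245 mm

Swamee-Jain (Type III): D = 0.66·[ε^1.25·(LQ²/(gh_f))^4.75 + ν·Q^9.4·(L/(gh_f))^5.2]^0.04
LQ²/(gh_f) = 0.06750; L/(gh_f) = 1.063
Term 1 = ε^1.25·(…)^4.75 = 1.24×10^-11; Term 2 = ν·Q^9.4·(…)^5.2 = 4.67×10^-12
D = 0.66·(1.24×10^-11 + 4.67×10^-12)^0.04 = 0.2448 m = 245 mm
Check: V = 5.35 m/s, Re = 9.10×10^5, f = 0.01503, h_f = 15.3 m ≈ 16.4 m ✓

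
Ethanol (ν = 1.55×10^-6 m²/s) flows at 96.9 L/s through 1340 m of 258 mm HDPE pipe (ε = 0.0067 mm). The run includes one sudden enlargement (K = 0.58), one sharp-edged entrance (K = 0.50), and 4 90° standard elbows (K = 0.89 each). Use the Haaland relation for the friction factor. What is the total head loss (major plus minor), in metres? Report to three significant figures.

V = 4Q/(πD²) = 1.854 m/s; V²/2g = 0.1751 m
Re = 3.09×10^5, ε/D = 2.60×10^-5 → f = 0.01449 (Haaland)
Major: h_f = f(L/D)·V²/2g = 0.01449·5194·0.1751 = 13.18 m
Minor: ΣK = 4.64; h_m = ΣK·V²/2g = 0.8125 m
Total H_L = 13.18 + 0.8125 = 13.99 m

H_L ≈ 14.0 m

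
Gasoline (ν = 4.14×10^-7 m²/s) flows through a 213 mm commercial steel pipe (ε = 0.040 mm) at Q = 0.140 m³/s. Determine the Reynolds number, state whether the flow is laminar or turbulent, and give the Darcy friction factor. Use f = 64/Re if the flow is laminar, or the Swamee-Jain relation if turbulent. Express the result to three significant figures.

V = 4Q/(πD²) = 3.929 m/s
Re = VD/ν = 3.929·0.213/4.14×10^-7 = 2.02×10^6
Re > 4000 → turbulent; ε/D = 1.88×10^-4
Swamee-Jain: f = 0.01416

Re ≈ 2.02×10^6; turbulent; f ≈ 0.0142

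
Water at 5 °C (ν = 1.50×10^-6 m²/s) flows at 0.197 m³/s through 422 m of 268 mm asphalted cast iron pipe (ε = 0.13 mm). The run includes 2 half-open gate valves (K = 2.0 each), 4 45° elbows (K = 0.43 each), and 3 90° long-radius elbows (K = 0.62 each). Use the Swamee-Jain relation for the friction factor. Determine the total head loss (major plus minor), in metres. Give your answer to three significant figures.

V = 4Q/(πD²) = 3.492 m/s; V²/2g = 0.6216 m
Re = 6.24×10^5, ε/D = 4.85×10^-4 → f = 0.01750 (Swamee-Jain)
Major: h_f = f(L/D)·V²/2g = 0.01750·1575·0.6216 = 17.13 m
Minor: ΣK = 7.58; h_m = ΣK·V²/2g = 4.712 m
Total H_L = 17.13 + 4.712 = 21.84 m

H_L ≈ 21.8 m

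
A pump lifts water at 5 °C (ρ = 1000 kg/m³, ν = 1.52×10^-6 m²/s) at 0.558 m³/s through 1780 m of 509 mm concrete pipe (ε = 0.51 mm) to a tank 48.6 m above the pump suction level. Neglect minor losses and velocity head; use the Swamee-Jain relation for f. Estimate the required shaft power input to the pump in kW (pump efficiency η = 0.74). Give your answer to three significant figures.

V = 4Q/(πD²) = 2.742 m/s; Re = 9.18×10^5; ε/D = 0.00100; f = 0.02007
h_f = f(L/D)V²/2g = 26.90 m
Total head H = z + h_f = 48.6 + 26.90 = 75.50 m
P_hyd = ρgQH = 1000·9.81·0.558·75.50 = 413.3 kW
P_shaft = P_hyd/η = 413.3/0.74 = 558.5 kW

P_shaft ≈ 558 kW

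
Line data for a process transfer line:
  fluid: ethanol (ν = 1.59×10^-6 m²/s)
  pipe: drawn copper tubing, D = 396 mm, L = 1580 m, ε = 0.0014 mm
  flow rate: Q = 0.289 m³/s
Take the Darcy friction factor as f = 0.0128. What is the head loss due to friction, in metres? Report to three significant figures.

h_f ≈ 14.3 m

V = 4Q/(πD²) = 4·0.289/(π·0.396²) = 2.346 m/s
h_f = f(L/D)V²/(2g) = 0.01280·(1580/0.396)·2.346²/(2·9.81) = 14.33 m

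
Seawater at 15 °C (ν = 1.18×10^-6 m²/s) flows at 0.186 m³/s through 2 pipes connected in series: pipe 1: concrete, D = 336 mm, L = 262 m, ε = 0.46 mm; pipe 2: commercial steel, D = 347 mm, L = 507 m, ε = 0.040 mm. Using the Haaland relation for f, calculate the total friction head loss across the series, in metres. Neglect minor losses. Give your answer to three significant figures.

H ≈ 7.88 m

Pipe 1: V = 2.098 m/s, Re = 5.97×10^5, ε/D = 0.00137, f = 0.02162, h_1 = f(L/D)V²/2g = 3.781 m
Pipe 2: V = 1.967 m/s, Re = 5.78×10^5, ε/D = 1.15×10^-4, f = 0.01421, h_2 = f(L/D)V²/2g = 4.094 m
Series → Q common, losses add: H = Σh = 7.876 m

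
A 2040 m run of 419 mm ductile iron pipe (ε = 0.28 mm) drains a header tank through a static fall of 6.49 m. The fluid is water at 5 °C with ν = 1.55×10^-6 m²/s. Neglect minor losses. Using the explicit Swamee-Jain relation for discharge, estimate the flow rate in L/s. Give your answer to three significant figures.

Q ≈ 162 L/s

Swamee-Jain (Type II): Q = -0.965·√(gD⁵h_f/L)·ln[ε/(3.7D) + √(3.17ν²L/(gD³h_f))]
√(gD⁵h_f/L) = √(9.81·0.419⁵·6.49/2040) = 0.02008
ε/(3.7D) = 1.81×10^-4; √(3.17ν²L/(gD³h_f)) = 5.76×10^-5
Q = -0.965·0.02008·ln(2.382×10^-4) = 0.1616 m³/s
Check: V = 1.17 m/s, Re = 3.17×10^5, f = 0.01917, h_f = 6.54 m ≈ 6.49 m ✓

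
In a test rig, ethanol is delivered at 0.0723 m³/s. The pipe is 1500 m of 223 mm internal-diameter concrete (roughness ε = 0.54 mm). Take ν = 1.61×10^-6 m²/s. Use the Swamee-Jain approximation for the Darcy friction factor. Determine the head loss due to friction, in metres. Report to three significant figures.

V = 4Q/(πD²) = 4·0.0723/(π·0.223²) = 1.851 m/s
Re = VD/ν = 1.851·0.223/1.61×10^-6 = 2.56×10^5 → turbulent
ε/D = 0.54/223 = 0.00242
Swamee-Jain: f = 0.02543
h_f = f(L/D)V²/(2g) = 0.02543·(1500/0.223)·1.851²/(2·9.81) = 29.88 m

h_f ≈ 29.9 m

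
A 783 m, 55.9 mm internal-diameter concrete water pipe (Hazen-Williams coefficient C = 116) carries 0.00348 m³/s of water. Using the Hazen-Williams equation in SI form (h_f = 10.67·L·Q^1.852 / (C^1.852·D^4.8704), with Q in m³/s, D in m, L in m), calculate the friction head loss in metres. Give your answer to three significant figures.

h_f = 10.67·783·0.00348^1.852 / (116^1.852·0.0559^4.8704) = 44.28 m

h_f ≈ 44.3 m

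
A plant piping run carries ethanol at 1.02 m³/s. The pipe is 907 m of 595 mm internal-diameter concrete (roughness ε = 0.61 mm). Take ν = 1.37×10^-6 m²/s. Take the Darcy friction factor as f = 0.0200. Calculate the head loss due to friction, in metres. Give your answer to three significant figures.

h_f ≈ 20.9 m

V = 4Q/(πD²) = 4·1.02/(π·0.595²) = 3.668 m/s
h_f = f(L/D)V²/(2g) = 0.02000·(907/0.595)·3.668²/(2·9.81) = 20.91 m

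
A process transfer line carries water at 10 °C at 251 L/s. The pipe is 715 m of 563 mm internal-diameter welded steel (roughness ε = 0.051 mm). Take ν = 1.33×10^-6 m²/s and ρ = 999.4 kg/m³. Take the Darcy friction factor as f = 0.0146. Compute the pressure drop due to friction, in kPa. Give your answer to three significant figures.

Δp ≈ 9.42 kPa

V = 4Q/(πD²) = 4·0.251/(π·0.563²) = 1.008 m/s
h_f = f(L/D)V²/(2g) = 0.01460·(715/0.563)·1.008²/(2·9.81) = 0.9607 m
Δp = ρg·h_f = 999.4·9.81·0.9607 = 9.419 kPa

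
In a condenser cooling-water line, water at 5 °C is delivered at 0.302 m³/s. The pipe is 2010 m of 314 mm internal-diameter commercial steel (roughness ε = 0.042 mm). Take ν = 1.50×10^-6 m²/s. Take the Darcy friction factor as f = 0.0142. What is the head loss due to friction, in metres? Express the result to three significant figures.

V = 4Q/(πD²) = 4·0.302/(π·0.314²) = 3.900 m/s
h_f = f(L/D)V²/(2g) = 0.01420·(2010/0.314)·3.900²/(2·9.81) = 70.46 m

h_f ≈ 70.5 m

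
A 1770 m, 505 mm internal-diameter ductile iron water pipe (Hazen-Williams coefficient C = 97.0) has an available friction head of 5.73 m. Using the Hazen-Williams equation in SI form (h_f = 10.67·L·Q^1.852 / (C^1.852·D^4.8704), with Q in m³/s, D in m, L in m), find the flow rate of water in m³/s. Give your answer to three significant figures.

Q ≈ 0.203 m³/s

Rearranging: Q = [h_f·C^1.852·D^4.8704 / (10.67·L)]^(1/1.852)
Q = [5.73·97.0^1.852·0.505^4.8704 / (10.67·1770)]^0.540 = 0.2027 m³/s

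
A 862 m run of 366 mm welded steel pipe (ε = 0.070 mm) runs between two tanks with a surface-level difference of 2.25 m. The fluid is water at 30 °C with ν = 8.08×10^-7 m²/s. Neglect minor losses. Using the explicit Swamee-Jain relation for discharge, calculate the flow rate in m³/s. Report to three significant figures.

Q ≈ 0.116 m³/s

Swamee-Jain (Type II): Q = -0.965·√(gD⁵h_f/L)·ln[ε/(3.7D) + √(3.17ν²L/(gD³h_f))]
√(gD⁵h_f/L) = √(9.81·0.366⁵·2.25/862) = 0.01297
ε/(3.7D) = 5.17×10^-5; √(3.17ν²L/(gD³h_f)) = 4.06×10^-5
Q = -0.965·0.01297·ln(9.229×10^-5) = 0.1163 m³/s
Check: V = 1.11 m/s, Re = 5.01×10^5, f = 0.01543, h_f = 2.26 m ≈ 2.25 m ✓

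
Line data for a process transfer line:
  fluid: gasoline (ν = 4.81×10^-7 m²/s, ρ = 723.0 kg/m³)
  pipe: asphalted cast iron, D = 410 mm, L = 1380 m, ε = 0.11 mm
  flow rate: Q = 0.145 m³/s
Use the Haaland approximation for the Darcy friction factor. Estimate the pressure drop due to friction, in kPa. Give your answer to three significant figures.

V = 4Q/(πD²) = 4·0.145/(π·0.410²) = 1.098 m/s
Re = VD/ν = 1.098·0.410/4.81×10^-7 = 9.36×10^5 → turbulent
ε/D = 0.11/410 = 2.68×10^-4
Haaland: f = 0.01535
h_f = f(L/D)V²/(2g) = 0.01535·(1380/0.410)·1.098²/(2·9.81) = 3.176 m
Δp = ρg·h_f = 723.0·9.81·3.176 = 22.53 kPa

Δp ≈ 22.5 kPa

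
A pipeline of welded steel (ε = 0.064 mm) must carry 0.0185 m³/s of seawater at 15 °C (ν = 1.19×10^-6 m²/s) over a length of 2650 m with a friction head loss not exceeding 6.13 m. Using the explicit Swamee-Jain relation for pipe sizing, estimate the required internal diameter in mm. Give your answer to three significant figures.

Swamee-Jain (Type III): D = 0.66·[ε^1.25·(LQ²/(gh_f))^4.75 + ν·Q^9.4·(L/(gh_f))^5.2]^0.04
LQ²/(gh_f) = 0.01508; L/(gh_f) = 44.07
Term 1 = ε^1.25·(…)^4.75 = 1.27×10^-14; Term 2 = ν·Q^9.4·(…)^5.2 = 2.17×10^-14
D = 0.66·(1.27×10^-14 + 2.17×10^-14)^0.04 = 0.1910 m = 191 mm
Check: V = 0.646 m/s, Re = 1.04×10^5, f = 0.01957, h_f = 5.77 m ≈ 6.13 m ✓

D ≈ 191 mm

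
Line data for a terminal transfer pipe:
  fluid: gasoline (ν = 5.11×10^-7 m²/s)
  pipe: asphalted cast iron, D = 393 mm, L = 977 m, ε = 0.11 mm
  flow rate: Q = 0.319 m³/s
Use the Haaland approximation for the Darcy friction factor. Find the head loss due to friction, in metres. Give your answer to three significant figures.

V = 4Q/(πD²) = 4·0.319/(π·0.393²) = 2.630 m/s
Re = VD/ν = 2.630·0.393/5.11×10^-7 = 2.02×10^6 → turbulent
ε/D = 0.11/393 = 2.80×10^-4
Haaland: f = 0.01509
h_f = f(L/D)V²/(2g) = 0.01509·(977/0.393)·2.630²/(2·9.81) = 13.22 m

h_f ≈ 13.2 m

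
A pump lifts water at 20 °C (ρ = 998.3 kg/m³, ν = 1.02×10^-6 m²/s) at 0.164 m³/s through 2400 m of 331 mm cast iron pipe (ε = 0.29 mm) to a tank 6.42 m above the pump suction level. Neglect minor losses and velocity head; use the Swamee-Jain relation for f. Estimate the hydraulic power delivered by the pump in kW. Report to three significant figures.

V = 4Q/(πD²) = 1.906 m/s; Re = 6.18×10^5; ε/D = 8.76×10^-4; f = 0.01967
h_f = f(L/D)V²/2g = 26.40 m
Total head H = z + h_f = 6.42 + 26.40 = 32.82 m
P_hyd = ρgQH = 998.3·9.81·0.164·32.82 = 52.71 kW

P_hyd ≈ 52.7 kW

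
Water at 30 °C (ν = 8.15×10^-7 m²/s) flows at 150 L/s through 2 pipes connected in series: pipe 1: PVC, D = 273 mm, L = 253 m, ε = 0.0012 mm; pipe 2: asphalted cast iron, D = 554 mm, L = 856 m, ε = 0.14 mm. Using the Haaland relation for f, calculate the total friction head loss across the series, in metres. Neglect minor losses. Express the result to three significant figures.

H ≈ 4.20 m

Pipe 1: V = 2.563 m/s, Re = 8.58×10^5, ε/D = 4.40×10^-6, f = 0.01196, h_1 = f(L/D)V²/2g = 3.709 m
Pipe 2: V = 0.6223 m/s, Re = 4.23×10^5, ε/D = 2.53×10^-4, f = 0.01596, h_2 = f(L/D)V²/2g = 0.4868 m
Series → Q common, losses add: H = Σh = 4.195 m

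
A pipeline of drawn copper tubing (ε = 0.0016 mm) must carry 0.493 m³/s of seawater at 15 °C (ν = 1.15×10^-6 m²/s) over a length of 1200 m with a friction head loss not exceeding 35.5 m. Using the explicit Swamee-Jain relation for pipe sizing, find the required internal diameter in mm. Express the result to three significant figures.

Swamee-Jain (Type III): D = 0.66·[ε^1.25·(LQ²/(gh_f))^4.75 + ν·Q^9.4·(L/(gh_f))^5.2]^0.04
LQ²/(gh_f) = 0.8375; L/(gh_f) = 3.446
Term 1 = ε^1.25·(…)^4.75 = 2.45×10^-8; Term 2 = ν·Q^9.4·(…)^5.2 = 9.28×10^-7
D = 0.66·(2.45×10^-8 + 9.28×10^-7)^0.04 = 0.3790 m = 379 mm
Check: V = 4.37 m/s, Re = 1.44×10^6, f = 0.01106, h_f = 34.1 m ≈ 35.5 m ✓

D ≈ 379 mm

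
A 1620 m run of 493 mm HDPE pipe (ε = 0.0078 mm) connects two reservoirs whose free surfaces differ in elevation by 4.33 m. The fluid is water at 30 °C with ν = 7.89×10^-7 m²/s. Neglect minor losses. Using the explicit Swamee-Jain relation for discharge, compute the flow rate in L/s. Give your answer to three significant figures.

Swamee-Jain (Type II): Q = -0.965·√(gD⁵h_f/L)·ln[ε/(3.7D) + √(3.17ν²L/(gD³h_f))]
√(gD⁵h_f/L) = √(9.81·0.493⁵·4.33/1620) = 0.02763
ε/(3.7D) = 4.28×10^-6; √(3.17ν²L/(gD³h_f)) = 2.51×10^-5
Q = -0.965·0.02763·ln(2.934×10^-5) = 0.2783 m³/s
Check: V = 1.46 m/s, Re = 9.11×10^5, f = 0.01215, h_f = 4.33 m ≈ 4.33 m ✓

Q ≈ 278 L/s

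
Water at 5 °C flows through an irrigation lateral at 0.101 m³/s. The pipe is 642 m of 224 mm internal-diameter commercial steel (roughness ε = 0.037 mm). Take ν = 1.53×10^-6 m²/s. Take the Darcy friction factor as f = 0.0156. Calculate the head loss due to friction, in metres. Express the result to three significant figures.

h_f ≈ 15.0 m

V = 4Q/(πD²) = 4·0.101/(π·0.224²) = 2.563 m/s
h_f = f(L/D)V²/(2g) = 0.01560·(642/0.224)·2.563²/(2·9.81) = 14.97 m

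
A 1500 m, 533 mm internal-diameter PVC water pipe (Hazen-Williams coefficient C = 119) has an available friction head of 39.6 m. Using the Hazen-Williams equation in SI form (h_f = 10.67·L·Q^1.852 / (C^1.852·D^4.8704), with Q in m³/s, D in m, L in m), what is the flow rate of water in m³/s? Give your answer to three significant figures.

Rearranging: Q = [h_f·C^1.852·D^4.8704 / (10.67·L)]^(1/1.852)
Q = [39.6·119^1.852·0.533^4.8704 / (10.67·1500)]^0.540 = 0.8901 m³/s

Q ≈ 0.890 m³/s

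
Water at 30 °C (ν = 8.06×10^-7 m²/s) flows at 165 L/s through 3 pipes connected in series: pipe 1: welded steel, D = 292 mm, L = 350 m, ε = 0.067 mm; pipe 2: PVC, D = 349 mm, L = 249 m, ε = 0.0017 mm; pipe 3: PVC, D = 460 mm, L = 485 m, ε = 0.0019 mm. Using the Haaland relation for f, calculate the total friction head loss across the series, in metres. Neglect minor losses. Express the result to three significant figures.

Pipe 1: V = 2.464 m/s, Re = 8.93×10^5, ε/D = 2.29×10^-4, f = 0.01500, h_1 = f(L/D)V²/2g = 5.563 m
Pipe 2: V = 1.725 m/s, Re = 7.47×10^5, ε/D = 4.87×10^-6, f = 0.01224, h_2 = f(L/D)V²/2g = 1.325 m
Pipe 3: V = 0.9928 m/s, Re = 5.67×10^5, ε/D = 4.13×10^-6, f = 0.01282, h_3 = f(L/D)V²/2g = 0.6793 m
Series → Q common, losses add: H = Σh = 7.567 m

H ≈ 7.57 m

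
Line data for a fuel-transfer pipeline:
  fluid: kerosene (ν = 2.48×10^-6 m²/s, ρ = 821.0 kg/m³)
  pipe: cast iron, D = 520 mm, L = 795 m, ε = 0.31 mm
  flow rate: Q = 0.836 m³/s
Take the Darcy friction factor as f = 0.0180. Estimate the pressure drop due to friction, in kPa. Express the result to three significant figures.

Δp ≈ 175 kPa

V = 4Q/(πD²) = 4·0.836/(π·0.520²) = 3.936 m/s
h_f = f(L/D)V²/(2g) = 0.01800·(795/0.520)·3.936²/(2·9.81) = 21.73 m
Δp = ρg·h_f = 821.0·9.81·21.73 = 175.1 kPa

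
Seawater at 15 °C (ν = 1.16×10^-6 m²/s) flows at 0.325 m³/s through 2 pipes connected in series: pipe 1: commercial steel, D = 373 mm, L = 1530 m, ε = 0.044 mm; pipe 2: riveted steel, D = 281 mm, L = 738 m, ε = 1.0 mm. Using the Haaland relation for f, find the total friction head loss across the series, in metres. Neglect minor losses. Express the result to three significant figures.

H ≈ 127 m

Pipe 1: V = 2.974 m/s, Re = 9.56×10^5, ε/D = 1.18×10^-4, f = 0.01363, h_1 = f(L/D)V²/2g = 25.20 m
Pipe 2: V = 5.241 m/s, Re = 1.27×10^6, ε/D = 0.00356, f = 0.02761, h_2 = f(L/D)V²/2g = 101.5 m
Series → Q common, losses add: H = Σh = 126.7 m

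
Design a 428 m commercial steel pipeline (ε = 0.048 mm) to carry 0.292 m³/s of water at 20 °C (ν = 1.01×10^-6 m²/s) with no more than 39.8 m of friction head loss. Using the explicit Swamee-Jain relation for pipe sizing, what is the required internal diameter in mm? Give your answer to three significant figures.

D ≈ 259 mm

Swamee-Jain (Type III): D = 0.66·[ε^1.25·(LQ²/(gh_f))^4.75 + ν·Q^9.4·(L/(gh_f))^5.2]^0.04
LQ²/(gh_f) = 0.09347; L/(gh_f) = 1.096
Term 1 = ε^1.25·(…)^4.75 = 5.15×10^-11; Term 2 = ν·Q^9.4·(…)^5.2 = 1.54×10^-11
D = 0.66·(5.15×10^-11 + 1.54×10^-11)^0.04 = 0.2586 m = 259 mm
Check: V = 5.56 m/s, Re = 1.42×10^6, f = 0.01434, h_f = 37.4 m ≈ 39.8 m ✓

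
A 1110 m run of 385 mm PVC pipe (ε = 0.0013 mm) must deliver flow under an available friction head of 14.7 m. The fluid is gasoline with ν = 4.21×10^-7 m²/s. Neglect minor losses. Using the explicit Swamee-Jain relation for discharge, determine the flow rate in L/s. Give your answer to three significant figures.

Swamee-Jain (Type II): Q = -0.965·√(gD⁵h_f/L)·ln[ε/(3.7D) + √(3.17ν²L/(gD³h_f))]
√(gD⁵h_f/L) = √(9.81·0.385⁵·14.7/1110) = 0.03315
ε/(3.7D) = 9.13×10^-7; √(3.17ν²L/(gD³h_f)) = 8.71×10^-6
Q = -0.965·0.03315·ln(9.618×10^-6) = 0.3695 m³/s
Check: V = 3.17 m/s, Re = 2.90×10^6, f = 0.009942, h_f = 14.7 m ≈ 14.7 m ✓

Q ≈ 370 L/s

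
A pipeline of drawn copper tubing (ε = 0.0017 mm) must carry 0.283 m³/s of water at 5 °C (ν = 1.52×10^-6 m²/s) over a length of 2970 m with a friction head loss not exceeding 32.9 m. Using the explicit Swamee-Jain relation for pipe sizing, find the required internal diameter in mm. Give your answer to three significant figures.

Swamee-Jain (Type III): D = 0.66·[ε^1.25·(LQ²/(gh_f))^4.75 + ν·Q^9.4·(L/(gh_f))^5.2]^0.04
LQ²/(gh_f) = 0.7370; L/(gh_f) = 9.202
Term 1 = ε^1.25·(…)^4.75 = 1.44×10^-8; Term 2 = ν·Q^9.4·(…)^5.2 = 1.10×10^-6
D = 0.66·(1.44×10^-8 + 1.10×10^-6)^0.04 = 0.3814 m = 381 mm
Check: V = 2.48 m/s, Re = 6.22×10^5, f = 0.01268, h_f = 30.9 m ≈ 32.9 m ✓

D ≈ 381 mm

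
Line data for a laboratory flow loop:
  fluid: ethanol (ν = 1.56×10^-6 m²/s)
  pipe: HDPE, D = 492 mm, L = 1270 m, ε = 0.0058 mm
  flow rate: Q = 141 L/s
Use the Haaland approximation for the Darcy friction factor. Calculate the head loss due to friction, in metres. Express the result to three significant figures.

h_f ≈ 1.09 m

V = 4Q/(πD²) = 4·0.141/(π·0.492²) = 0.7417 m/s
Re = VD/ν = 0.7417·0.492/1.56×10^-6 = 2.34×10^5 → turbulent
ε/D = 0.0058/492 = 1.18×10^-5
Haaland: f = 0.01512
h_f = f(L/D)V²/(2g) = 0.01512·(1270/0.492)·0.7417²/(2·9.81) = 1.094 m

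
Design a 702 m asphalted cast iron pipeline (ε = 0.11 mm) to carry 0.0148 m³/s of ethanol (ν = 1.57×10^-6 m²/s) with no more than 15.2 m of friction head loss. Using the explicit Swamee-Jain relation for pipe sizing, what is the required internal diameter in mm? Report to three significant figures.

D ≈ 115 mm

Swamee-Jain (Type III): D = 0.66·[ε^1.25·(LQ²/(gh_f))^4.75 + ν·Q^9.4·(L/(gh_f))^5.2]^0.04
LQ²/(gh_f) = 0.001031; L/(gh_f) = 4.708
Term 1 = ε^1.25·(…)^4.75 = 7.33×10^-20; Term 2 = ν·Q^9.4·(…)^5.2 = 3.13×10^-20
D = 0.66·(7.33×10^-20 + 3.13×10^-20)^0.04 = 0.1149 m = 115 mm
Check: V = 1.43 m/s, Re = 1.04×10^5, f = 0.02210, h_f = 14.0 m ≈ 15.2 m ✓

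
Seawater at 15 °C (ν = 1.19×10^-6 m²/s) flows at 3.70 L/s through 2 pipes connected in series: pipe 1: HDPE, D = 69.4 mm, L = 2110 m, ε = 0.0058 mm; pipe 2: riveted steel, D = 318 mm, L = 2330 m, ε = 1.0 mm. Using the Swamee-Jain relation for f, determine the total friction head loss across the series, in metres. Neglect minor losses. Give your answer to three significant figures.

H ≈ 30.5 m

Pipe 1: V = 0.9781 m/s, Re = 5.70×10^4, ε/D = 8.36×10^-5, f = 0.02052, h_1 = f(L/D)V²/2g = 30.43 m
Pipe 2: V = 0.04659 m/s, Re = 1.24×10^4, ε/D = 0.00314, f = 0.03451, h_2 = f(L/D)V²/2g = 0.02797 m
Series → Q common, losses add: H = Σh = 30.45 m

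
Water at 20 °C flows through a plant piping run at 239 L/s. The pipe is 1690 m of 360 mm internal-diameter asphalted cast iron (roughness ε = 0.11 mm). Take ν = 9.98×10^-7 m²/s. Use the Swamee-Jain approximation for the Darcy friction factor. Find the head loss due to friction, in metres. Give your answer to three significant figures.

h_f ≈ 21.0 m

V = 4Q/(πD²) = 4·0.239/(π·0.360²) = 2.348 m/s
Re = VD/ν = 2.348·0.360/9.98×10^-7 = 8.47×10^5 → turbulent
ε/D = 0.11/360 = 3.06×10^-4
Swamee-Jain: f = 0.01593
h_f = f(L/D)V²/(2g) = 0.01593·(1690/0.360)·2.348²/(2·9.81) = 21.01 m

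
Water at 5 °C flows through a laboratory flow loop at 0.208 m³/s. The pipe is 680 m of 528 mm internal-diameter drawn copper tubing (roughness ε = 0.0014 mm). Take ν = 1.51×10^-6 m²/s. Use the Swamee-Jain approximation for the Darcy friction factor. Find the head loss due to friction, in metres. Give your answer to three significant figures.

h_f ≈ 0.837 m

V = 4Q/(πD²) = 4·0.208/(π·0.528²) = 0.9500 m/s
Re = VD/ν = 0.9500·0.528/1.51×10^-6 = 3.32×10^5 → turbulent
ε/D = 0.0014/528 = 2.65×10^-6
Swamee-Jain: f = 0.01414
h_f = f(L/D)V²/(2g) = 0.01414·(680/0.528)·0.9500²/(2·9.81) = 0.8374 m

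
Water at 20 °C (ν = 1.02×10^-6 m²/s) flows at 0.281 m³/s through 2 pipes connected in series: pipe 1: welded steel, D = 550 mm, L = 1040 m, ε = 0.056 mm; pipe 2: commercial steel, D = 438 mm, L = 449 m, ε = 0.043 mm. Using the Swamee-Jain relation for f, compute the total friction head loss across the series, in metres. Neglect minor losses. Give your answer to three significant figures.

Pipe 1: V = 1.183 m/s, Re = 6.38×10^5, ε/D = 1.02×10^-4, f = 0.01411, h_1 = f(L/D)V²/2g = 1.902 m
Pipe 2: V = 1.865 m/s, Re = 8.01×10^5, ε/D = 9.82×10^-5, f = 0.01375, h_2 = f(L/D)V²/2g = 2.499 m
Series → Q common, losses add: H = Σh = 4.401 m

H ≈ 4.40 m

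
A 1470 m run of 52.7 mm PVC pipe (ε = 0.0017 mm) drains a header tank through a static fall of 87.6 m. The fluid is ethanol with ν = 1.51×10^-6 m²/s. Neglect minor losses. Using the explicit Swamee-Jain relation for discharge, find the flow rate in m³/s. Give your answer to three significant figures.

Q ≈ 0.00382 m³/s

Swamee-Jain (Type II): Q = -0.965·√(gD⁵h_f/L)·ln[ε/(3.7D) + √(3.17ν²L/(gD³h_f))]
√(gD⁵h_f/L) = √(9.81·0.0527⁵·87.6/1470) = 4.875×10^-4
ε/(3.7D) = 8.72×10^-6; √(3.17ν²L/(gD³h_f)) = 2.91×10^-4
Q = -0.965·4.875×10^-4·ln(2.994×10^-4) = 0.003817 m³/s
Check: V = 1.75 m/s, Re = 6.11×10^4, f = 0.02000, h_f = 87.1 m ≈ 87.6 m ✓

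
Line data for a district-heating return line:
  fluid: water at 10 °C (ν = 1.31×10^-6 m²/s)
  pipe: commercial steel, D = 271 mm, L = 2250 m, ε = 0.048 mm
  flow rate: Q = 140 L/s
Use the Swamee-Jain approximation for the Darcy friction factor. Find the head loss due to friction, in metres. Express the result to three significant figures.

h_f ≈ 38.1 m

V = 4Q/(πD²) = 4·0.140/(π·0.271²) = 2.427 m/s
Re = VD/ν = 2.427·0.271/1.31×10^-6 = 5.02×10^5 → turbulent
ε/D = 0.048/271 = 1.77×10^-4
Swamee-Jain: f = 0.01529
h_f = f(L/D)V²/(2g) = 0.01529·(2250/0.271)·2.427²/(2·9.81) = 38.11 m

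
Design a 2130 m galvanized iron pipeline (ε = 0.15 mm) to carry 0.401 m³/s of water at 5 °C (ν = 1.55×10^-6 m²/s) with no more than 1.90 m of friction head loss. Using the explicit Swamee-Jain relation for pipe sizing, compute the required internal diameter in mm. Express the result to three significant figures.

Swamee-Jain (Type III): D = 0.66·[ε^1.25·(LQ²/(gh_f))^4.75 + ν·Q^9.4·(L/(gh_f))^5.2]^0.04
LQ²/(gh_f) = 18.38; L/(gh_f) = 114.3
Term 1 = ε^1.25·(…)^4.75 = 16.8; Term 2 = ν·Q^9.4·(…)^5.2 = 14.5
D = 0.66·(16.8 + 14.5)^0.04 = 0.7575 m = 757 mm
Check: V = 0.890 m/s, Re = 4.35×10^5, f = 0.01569, h_f = 1.78 m ≈ 1.90 m ✓

D ≈ 757 mm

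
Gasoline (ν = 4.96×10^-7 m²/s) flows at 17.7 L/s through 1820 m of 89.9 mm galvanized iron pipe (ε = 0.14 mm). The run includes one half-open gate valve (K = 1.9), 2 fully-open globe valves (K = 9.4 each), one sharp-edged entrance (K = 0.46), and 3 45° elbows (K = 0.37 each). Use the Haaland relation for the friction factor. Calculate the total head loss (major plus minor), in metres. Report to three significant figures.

V = 4Q/(πD²) = 2.788 m/s; V²/2g = 0.3963 m
Re = 5.05×10^5, ε/D = 0.00156 → f = 0.02236 (Haaland)
Major: h_f = f(L/D)·V²/2g = 0.02236·20245·0.3963 = 179.4 m
Minor: ΣK = 22.3; h_m = ΣK·V²/2g = 8.826 m
Total H_L = 179.4 + 8.826 = 188.2 m

H_L ≈ 188 m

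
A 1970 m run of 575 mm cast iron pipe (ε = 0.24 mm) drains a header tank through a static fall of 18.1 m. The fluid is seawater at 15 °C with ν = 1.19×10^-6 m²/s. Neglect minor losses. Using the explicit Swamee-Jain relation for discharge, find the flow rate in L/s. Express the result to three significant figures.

Q ≈ 650 L/s

Swamee-Jain (Type II): Q = -0.965·√(gD⁵h_f/L)·ln[ε/(3.7D) + √(3.17ν²L/(gD³h_f))]
√(gD⁵h_f/L) = √(9.81·0.575⁵·18.1/1970) = 0.07527
ε/(3.7D) = 1.13×10^-4; √(3.17ν²L/(gD³h_f)) = 1.62×10^-5
Q = -0.965·0.07527·ln(1.290×10^-4) = 0.6505 m³/s
Check: V = 2.51 m/s, Re = 1.21×10^6, f = 0.01661, h_f = 18.2 m ≈ 18.1 m ✓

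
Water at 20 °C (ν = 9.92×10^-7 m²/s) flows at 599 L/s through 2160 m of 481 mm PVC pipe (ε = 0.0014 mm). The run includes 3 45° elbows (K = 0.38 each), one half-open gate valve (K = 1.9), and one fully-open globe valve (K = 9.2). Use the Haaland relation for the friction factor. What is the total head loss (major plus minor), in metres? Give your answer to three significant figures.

V = 4Q/(πD²) = 3.296 m/s; V²/2g = 0.5539 m
Re = 1.60×10^6, ε/D = 2.91×10^-6 → f = 0.01079 (Haaland)
Major: h_f = f(L/D)·V²/2g = 0.01079·4491·0.5539 = 26.84 m
Minor: ΣK = 12.2; h_m = ΣK·V²/2g = 6.779 m
Total H_L = 26.84 + 6.779 = 33.62 m

H_L ≈ 33.6 m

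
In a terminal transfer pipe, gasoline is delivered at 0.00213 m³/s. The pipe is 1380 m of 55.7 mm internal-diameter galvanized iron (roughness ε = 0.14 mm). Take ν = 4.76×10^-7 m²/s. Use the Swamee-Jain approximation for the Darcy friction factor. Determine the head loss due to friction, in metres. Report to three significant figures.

h_f ≈ 25.6 m

V = 4Q/(πD²) = 4·0.00213/(π·0.0557²) = 0.8741 m/s
Re = VD/ν = 0.8741·0.0557/4.76×10^-7 = 1.02×10^5 → turbulent
ε/D = 0.14/55.7 = 0.00251
Swamee-Jain: f = 0.02658
h_f = f(L/D)V²/(2g) = 0.02658·(1380/0.0557)·0.8741²/(2·9.81) = 25.65 m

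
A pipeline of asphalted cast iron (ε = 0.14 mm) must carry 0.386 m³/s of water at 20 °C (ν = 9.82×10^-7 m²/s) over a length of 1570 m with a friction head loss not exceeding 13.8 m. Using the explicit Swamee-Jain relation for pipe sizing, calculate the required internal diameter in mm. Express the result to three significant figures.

D ≈ 474 mm

Swamee-Jain (Type III): D = 0.66·[ε^1.25·(LQ²/(gh_f))^4.75 + ν·Q^9.4·(L/(gh_f))^5.2]^0.04
LQ²/(gh_f) = 1.728; L/(gh_f) = 11.60
Term 1 = ε^1.25·(…)^4.75 = 2.05×10^-4; Term 2 = ν·Q^9.4·(…)^5.2 = 4.37×10^-5
D = 0.66·(2.05×10^-4 + 4.37×10^-5)^0.04 = 0.4735 m = 474 mm
Check: V = 2.19 m/s, Re = 1.06×10^6, f = 0.01568, h_f = 12.7 m ≈ 13.8 m ✓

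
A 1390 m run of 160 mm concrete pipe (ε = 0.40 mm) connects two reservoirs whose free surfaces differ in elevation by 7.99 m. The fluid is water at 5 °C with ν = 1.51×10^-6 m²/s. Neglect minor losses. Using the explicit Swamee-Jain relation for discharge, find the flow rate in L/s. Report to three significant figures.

Q ≈ 16.6 L/s

Swamee-Jain (Type II): Q = -0.965·√(gD⁵h_f/L)·ln[ε/(3.7D) + √(3.17ν²L/(gD³h_f))]
√(gD⁵h_f/L) = √(9.81·0.160⁵·7.99/1390) = 0.002432
ε/(3.7D) = 6.76×10^-4; √(3.17ν²L/(gD³h_f)) = 1.77×10^-4
Q = -0.965·0.002432·ln(8.526×10^-4) = 0.01658 m³/s
Check: V = 0.825 m/s, Re = 8.74×10^4, f = 0.02678, h_f = 8.07 m ≈ 7.99 m ✓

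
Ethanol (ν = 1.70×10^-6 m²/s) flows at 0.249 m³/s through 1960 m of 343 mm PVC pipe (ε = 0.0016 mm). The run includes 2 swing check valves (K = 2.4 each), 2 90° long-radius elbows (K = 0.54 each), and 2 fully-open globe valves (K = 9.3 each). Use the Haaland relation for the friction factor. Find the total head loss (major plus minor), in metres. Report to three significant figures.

H_L ≈ 36.4 m

V = 4Q/(πD²) = 2.695 m/s; V²/2g = 0.3701 m
Re = 5.44×10^5, ε/D = 4.66×10^-6 → f = 0.01292 (Haaland)
Major: h_f = f(L/D)·V²/2g = 0.01292·5714·0.3701 = 27.33 m
Minor: ΣK = 24.5; h_m = ΣK·V²/2g = 9.061 m
Total H_L = 27.33 + 9.061 = 36.39 m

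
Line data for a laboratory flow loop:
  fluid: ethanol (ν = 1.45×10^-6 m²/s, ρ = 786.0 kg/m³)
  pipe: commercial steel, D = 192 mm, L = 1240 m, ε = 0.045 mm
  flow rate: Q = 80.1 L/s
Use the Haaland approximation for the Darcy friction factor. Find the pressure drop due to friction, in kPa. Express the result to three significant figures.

Δp ≈ 311 kPa

V = 4Q/(πD²) = 4·0.0801/(π·0.192²) = 2.767 m/s
Re = VD/ν = 2.767·0.192/1.45×10^-6 = 3.66×10^5 → turbulent
ε/D = 0.045/192 = 2.34×10^-4
Haaland: f = 0.01601
h_f = f(L/D)V²/(2g) = 0.01601·(1240/0.192)·2.767²/(2·9.81) = 40.34 m
Δp = ρg·h_f = 786.0·9.81·40.34 = 311.1 kPa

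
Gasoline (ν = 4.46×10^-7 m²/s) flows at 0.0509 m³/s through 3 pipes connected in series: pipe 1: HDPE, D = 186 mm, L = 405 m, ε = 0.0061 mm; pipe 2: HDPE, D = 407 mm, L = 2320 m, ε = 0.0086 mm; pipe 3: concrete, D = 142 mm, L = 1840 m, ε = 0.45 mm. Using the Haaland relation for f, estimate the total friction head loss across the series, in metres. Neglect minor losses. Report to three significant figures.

H ≈ 188 m

Pipe 1: V = 1.873 m/s, Re = 7.81×10^5, ε/D = 3.28×10^-5, f = 0.01261, h_1 = f(L/D)V²/2g = 4.912 m
Pipe 2: V = 0.3912 m/s, Re = 3.57×10^5, ε/D = 2.11×10^-5, f = 0.01409, h_2 = f(L/D)V²/2g = 0.6264 m
Pipe 3: V = 3.214 m/s, Re = 1.02×10^6, ε/D = 0.00317, f = 0.02674, h_3 = f(L/D)V²/2g = 182.4 m
Series → Q common, losses add: H = Σh = 188.0 m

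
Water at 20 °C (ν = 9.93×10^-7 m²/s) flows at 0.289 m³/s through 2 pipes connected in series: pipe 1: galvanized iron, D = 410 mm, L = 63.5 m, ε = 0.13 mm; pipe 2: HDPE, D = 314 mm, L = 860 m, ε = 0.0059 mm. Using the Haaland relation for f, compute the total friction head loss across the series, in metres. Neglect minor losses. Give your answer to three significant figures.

H ≈ 23.3 m

Pipe 1: V = 2.189 m/s, Re = 9.04×10^5, ε/D = 3.17×10^-4, f = 0.01582, h_1 = f(L/D)V²/2g = 0.5982 m
Pipe 2: V = 3.732 m/s, Re = 1.18×10^6, ε/D = 1.88×10^-5, f = 0.01166, h_2 = f(L/D)V²/2g = 22.68 m
Series → Q common, losses add: H = Σh = 23.28 m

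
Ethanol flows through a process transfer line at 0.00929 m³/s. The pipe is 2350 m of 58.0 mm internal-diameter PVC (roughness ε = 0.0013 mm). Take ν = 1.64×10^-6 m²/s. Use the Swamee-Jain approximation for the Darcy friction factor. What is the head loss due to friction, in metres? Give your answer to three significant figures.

h_f ≈ 440 m

V = 4Q/(πD²) = 4·0.00929/(π·0.0580²) = 3.516 m/s
Re = VD/ν = 3.516·0.0580/1.64×10^-6 = 1.24×10^5 → turbulent
ε/D = 0.0013/58.0 = 2.24×10^-5
Swamee-Jain: f = 0.01723
h_f = f(L/D)V²/(2g) = 0.01723·(2350/0.0580)·3.516²/(2·9.81) = 439.9 m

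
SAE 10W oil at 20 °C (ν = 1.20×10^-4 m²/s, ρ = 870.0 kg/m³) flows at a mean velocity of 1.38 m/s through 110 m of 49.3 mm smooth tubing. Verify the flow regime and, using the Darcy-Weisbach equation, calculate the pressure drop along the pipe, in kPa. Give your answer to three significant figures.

Re = VD/ν = 1.38·0.04930/1.20×10^-4 = 567 → laminar (Re < 2300)
f = 64/Re = 0.1129
h_f = f(L/D)V²/(2g) = 0.1129·(110/0.04930)·1.38²/(2·9.81) = 24.45 m
Δp = ρg·h_f = 870.0·9.81·24.45 = 208.7 kPa

Δp ≈ 209 kPa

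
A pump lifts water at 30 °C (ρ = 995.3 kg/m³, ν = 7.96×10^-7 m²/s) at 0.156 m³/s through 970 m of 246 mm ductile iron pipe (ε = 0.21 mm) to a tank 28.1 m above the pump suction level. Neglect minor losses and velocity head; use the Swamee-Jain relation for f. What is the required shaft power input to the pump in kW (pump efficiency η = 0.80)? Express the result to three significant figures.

V = 4Q/(πD²) = 3.282 m/s; Re = 1.01×10^6; ε/D = 8.54×10^-4; f = 0.01933
h_f = f(L/D)V²/2g = 41.85 m
Total head H = z + h_f = 28.1 + 41.85 = 69.95 m
P_hyd = ρgQH = 995.3·9.81·0.156·69.95 = 106.5 kW
P_shaft = P_hyd/η = 106.5/0.80 = 133.2 kW

P_shaft ≈ 133 kW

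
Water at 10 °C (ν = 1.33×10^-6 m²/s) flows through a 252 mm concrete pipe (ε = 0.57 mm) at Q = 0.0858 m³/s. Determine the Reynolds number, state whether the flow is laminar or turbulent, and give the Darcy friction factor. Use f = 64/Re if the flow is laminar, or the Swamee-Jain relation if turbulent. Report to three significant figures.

Re ≈ 3.26×10^5; turbulent; f ≈ 0.0249

V = 4Q/(πD²) = 1.720 m/s
Re = VD/ν = 1.720·0.252/1.33×10^-6 = 3.26×10^5
Re > 4000 → turbulent; ε/D = 0.00226
Swamee-Jain: f = 0.02486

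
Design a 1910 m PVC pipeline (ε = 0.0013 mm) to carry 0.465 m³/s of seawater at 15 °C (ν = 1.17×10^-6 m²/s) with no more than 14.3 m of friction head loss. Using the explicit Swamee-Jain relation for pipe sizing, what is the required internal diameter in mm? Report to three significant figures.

D ≈ 494 mm

Swamee-Jain (Type III): D = 0.66·[ε^1.25·(LQ²/(gh_f))^4.75 + ν·Q^9.4·(L/(gh_f))^5.2]^0.04
LQ²/(gh_f) = 2.944; L/(gh_f) = 13.62
Term 1 = ε^1.25·(…)^4.75 = 7.41×10^-6; Term 2 = ν·Q^9.4·(…)^5.2 = 6.91×10^-4
D = 0.66·(7.41×10^-6 + 6.91×10^-4)^0.04 = 0.4935 m = 494 mm
Check: V = 2.43 m/s, Re = 1.03×10^6, f = 0.01163, h_f = 13.6 m ≈ 14.3 m ✓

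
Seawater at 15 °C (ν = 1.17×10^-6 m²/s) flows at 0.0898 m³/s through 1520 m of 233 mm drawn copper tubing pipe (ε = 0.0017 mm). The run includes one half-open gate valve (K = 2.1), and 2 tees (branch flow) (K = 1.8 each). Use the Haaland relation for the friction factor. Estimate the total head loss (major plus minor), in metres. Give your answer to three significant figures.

V = 4Q/(πD²) = 2.106 m/s; V²/2g = 0.2261 m
Re = 4.19×10^5, ε/D = 7.30×10^-6 → f = 0.01356 (Haaland)
Major: h_f = f(L/D)·V²/2g = 0.01356·6524·0.2261 = 19.99 m
Minor: ΣK = 5.70; h_m = ΣK·V²/2g = 1.289 m
Total H_L = 19.99 + 1.289 = 21.28 m

H_L ≈ 21.3 m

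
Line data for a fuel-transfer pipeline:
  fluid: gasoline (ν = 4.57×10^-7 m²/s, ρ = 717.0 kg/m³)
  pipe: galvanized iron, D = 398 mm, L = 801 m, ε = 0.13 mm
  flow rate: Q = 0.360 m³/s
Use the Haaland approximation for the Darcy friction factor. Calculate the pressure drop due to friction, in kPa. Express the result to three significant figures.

V = 4Q/(πD²) = 4·0.360/(π·0.398²) = 2.894 m/s
Re = VD/ν = 2.894·0.398/4.57×10^-7 = 2.52×10^6 → turbulent
ε/D = 0.13/398 = 3.27×10^-4
Haaland: f = 0.01549
h_f = f(L/D)V²/(2g) = 0.01549·(801/0.398)·2.894²/(2·9.81) = 13.30 m
Δp = ρg·h_f = 717.0·9.81·13.30 = 93.57 kPa

Δp ≈ 93.6 kPa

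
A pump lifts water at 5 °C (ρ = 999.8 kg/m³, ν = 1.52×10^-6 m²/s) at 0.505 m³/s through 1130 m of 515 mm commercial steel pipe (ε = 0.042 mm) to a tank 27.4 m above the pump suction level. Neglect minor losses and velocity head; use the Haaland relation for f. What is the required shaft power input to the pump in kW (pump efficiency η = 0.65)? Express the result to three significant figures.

P_shaft ≈ 275 kW

V = 4Q/(πD²) = 2.424 m/s; Re = 8.21×10^5; ε/D = 8.16×10^-5; f = 0.01329
h_f = f(L/D)V²/2g = 8.736 m
Total head H = z + h_f = 27.4 + 8.736 = 36.14 m
P_hyd = ρgQH = 999.8·9.81·0.505·36.14 = 179.0 kW
P_shaft = P_hyd/η = 179.0/0.65 = 275.4 kW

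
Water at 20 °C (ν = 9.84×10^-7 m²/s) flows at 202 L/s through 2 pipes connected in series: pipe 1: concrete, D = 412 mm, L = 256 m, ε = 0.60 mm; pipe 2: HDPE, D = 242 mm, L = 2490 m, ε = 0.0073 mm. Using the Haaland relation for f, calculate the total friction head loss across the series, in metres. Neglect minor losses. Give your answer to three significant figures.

Pipe 1: V = 1.515 m/s, Re = 6.34×10^5, ε/D = 0.00146, f = 0.02193, h_1 = f(L/D)V²/2g = 1.594 m
Pipe 2: V = 4.392 m/s, Re = 1.08×10^6, ε/D = 3.02×10^-5, f = 0.01204, h_2 = f(L/D)V²/2g = 121.7 m
Series → Q common, losses add: H = Σh = 123.3 m

H ≈ 123 m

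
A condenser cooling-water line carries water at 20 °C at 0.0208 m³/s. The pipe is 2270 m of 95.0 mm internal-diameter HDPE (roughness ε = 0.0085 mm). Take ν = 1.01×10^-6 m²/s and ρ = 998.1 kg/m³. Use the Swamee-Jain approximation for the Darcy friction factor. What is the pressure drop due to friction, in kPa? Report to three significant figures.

V = 4Q/(πD²) = 4·0.0208/(π·0.0950²) = 2.934 m/s
Re = VD/ν = 2.934·0.0950/1.01×10^-6 = 2.76×10^5 → turbulent
ε/D = 0.0085/95.0 = 8.95×10^-5
Swamee-Jain: f = 0.01552
h_f = f(L/D)V²/(2g) = 0.01552·(2270/0.0950)·2.934²/(2·9.81) = 162.8 m
Δp = ρg·h_f = 998.1·9.81·162.8 = 1594 kPa

Δp ≈ 1590 kPa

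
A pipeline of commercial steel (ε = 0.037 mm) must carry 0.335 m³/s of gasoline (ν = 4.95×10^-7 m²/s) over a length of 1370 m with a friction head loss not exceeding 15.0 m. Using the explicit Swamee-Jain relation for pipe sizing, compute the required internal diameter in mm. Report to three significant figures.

D ≈ 406 mm

Swamee-Jain (Type III): D = 0.66·[ε^1.25·(LQ²/(gh_f))^4.75 + ν·Q^9.4·(L/(gh_f))^5.2]^0.04
LQ²/(gh_f) = 1.045; L/(gh_f) = 9.310
Term 1 = ε^1.25·(…)^4.75 = 3.55×10^-6; Term 2 = ν·Q^9.4·(…)^5.2 = 1.86×10^-6
D = 0.66·(3.55×10^-6 + 1.86×10^-6)^0.04 = 0.4063 m = 406 mm
Check: V = 2.58 m/s, Re = 2.12×10^6, f = 0.01268, h_f = 14.5 m ≈ 15.0 m ✓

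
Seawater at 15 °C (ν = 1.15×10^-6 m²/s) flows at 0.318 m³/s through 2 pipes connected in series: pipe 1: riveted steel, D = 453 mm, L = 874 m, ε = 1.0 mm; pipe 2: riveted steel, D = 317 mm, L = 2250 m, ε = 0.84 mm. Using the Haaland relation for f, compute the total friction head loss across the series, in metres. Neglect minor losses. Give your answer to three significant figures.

H ≈ 159 m

Pipe 1: V = 1.973 m/s, Re = 7.77×10^5, ε/D = 0.00221, f = 0.02429, h_1 = f(L/D)V²/2g = 9.299 m
Pipe 2: V = 4.029 m/s, Re = 1.11×10^6, ε/D = 0.00265, f = 0.02545, h_2 = f(L/D)V²/2g = 149.5 m
Series → Q common, losses add: H = Σh = 158.7 m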